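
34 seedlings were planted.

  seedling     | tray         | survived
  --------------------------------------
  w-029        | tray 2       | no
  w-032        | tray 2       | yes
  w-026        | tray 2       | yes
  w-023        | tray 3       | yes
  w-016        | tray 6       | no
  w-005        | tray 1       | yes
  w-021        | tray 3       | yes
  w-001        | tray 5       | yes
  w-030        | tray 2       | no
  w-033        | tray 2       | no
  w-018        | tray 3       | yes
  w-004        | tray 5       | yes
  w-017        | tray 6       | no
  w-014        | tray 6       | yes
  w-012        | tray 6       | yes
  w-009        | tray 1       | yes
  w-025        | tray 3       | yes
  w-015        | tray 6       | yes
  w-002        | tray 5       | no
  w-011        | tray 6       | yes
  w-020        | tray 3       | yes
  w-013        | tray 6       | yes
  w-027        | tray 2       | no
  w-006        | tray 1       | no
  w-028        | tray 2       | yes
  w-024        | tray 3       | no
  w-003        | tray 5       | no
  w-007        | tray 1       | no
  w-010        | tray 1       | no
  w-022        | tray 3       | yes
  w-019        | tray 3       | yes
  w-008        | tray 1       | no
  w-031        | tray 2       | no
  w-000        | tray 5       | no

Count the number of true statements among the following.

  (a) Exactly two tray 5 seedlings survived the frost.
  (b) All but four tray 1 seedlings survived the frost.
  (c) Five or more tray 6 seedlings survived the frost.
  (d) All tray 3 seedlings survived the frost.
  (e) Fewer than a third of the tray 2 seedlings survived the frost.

3

(a) tray 5: |A| = 5, |A ∩ B| = 2; needs |A ∩ B| = 2 — true.
(b) tray 1: |A| = 6, |A ∩ B| = 2; needs |A ∖ B| = 4 — true.
(c) tray 6: |A| = 7, |A ∩ B| = 5; needs |A ∩ B| ≥ 5 — true.
(d) tray 3: |A| = 8, |A ∩ B| = 7; needs A ⊆ B, i.e. every element of A is in B (|A ∖ B| = 0) — false.
(e) tray 2: |A| = 8, |A ∩ B| = 3; needs |A ∩ B| / |A| < 1/3 — false.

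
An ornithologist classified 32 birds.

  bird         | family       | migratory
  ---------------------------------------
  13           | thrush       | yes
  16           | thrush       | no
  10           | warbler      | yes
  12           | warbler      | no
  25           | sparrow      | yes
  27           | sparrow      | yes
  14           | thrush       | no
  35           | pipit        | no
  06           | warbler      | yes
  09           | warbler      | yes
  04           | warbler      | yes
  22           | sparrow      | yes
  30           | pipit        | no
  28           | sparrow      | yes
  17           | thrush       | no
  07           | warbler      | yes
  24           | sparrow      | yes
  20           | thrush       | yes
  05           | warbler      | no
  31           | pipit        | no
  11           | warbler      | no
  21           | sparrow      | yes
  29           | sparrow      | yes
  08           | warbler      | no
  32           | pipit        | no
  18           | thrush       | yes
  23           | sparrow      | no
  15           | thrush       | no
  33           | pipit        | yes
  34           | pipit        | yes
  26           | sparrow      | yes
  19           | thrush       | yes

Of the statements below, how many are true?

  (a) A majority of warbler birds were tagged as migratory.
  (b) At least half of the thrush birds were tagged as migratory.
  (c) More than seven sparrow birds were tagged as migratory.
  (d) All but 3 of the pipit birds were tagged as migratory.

3

(a) warbler: |A| = 9, |A ∩ B| = 5; needs |A ∩ B| > |A ∖ B| — true.
(b) thrush: |A| = 8, |A ∩ B| = 4; needs |A ∩ B| ≥ |A ∖ B| — true.
(c) sparrow: |A| = 9, |A ∩ B| = 8; needs |A ∩ B| > 7 — true.
(d) pipit: |A| = 6, |A ∩ B| = 2; needs |A ∖ B| = 3 — false.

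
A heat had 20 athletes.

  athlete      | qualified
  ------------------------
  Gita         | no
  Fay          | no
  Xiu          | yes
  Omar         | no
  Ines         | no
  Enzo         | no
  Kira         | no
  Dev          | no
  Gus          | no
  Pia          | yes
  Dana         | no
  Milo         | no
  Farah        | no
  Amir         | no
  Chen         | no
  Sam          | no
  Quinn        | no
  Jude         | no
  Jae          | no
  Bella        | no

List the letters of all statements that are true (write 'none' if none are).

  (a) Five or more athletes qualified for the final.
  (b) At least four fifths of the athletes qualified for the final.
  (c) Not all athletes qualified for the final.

(c)

|A| = 20, |A ∩ B| = 2, |A ∖ B| = 18.
(a) |A ∩ B| ≥ 5: fails.
(b) |A ∩ B| / |A| ≥ 4/5: fails.
(c) A ⊄ B (|A ∖ B| ≥ 1): holds.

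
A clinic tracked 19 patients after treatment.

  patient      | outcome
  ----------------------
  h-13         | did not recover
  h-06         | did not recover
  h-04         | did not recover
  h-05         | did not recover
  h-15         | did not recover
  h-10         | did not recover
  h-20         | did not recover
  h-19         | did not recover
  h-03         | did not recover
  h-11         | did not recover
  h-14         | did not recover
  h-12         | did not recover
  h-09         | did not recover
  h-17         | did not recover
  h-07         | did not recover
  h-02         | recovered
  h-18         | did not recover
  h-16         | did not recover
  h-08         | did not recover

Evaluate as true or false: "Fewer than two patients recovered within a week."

True

The determiner here denotes the relation: |A ∩ B| < 2.
|A| = 19, |A ∩ B| = 1, |A ∖ B| = 18.
|A ∩ B| = 1, so the statement is true.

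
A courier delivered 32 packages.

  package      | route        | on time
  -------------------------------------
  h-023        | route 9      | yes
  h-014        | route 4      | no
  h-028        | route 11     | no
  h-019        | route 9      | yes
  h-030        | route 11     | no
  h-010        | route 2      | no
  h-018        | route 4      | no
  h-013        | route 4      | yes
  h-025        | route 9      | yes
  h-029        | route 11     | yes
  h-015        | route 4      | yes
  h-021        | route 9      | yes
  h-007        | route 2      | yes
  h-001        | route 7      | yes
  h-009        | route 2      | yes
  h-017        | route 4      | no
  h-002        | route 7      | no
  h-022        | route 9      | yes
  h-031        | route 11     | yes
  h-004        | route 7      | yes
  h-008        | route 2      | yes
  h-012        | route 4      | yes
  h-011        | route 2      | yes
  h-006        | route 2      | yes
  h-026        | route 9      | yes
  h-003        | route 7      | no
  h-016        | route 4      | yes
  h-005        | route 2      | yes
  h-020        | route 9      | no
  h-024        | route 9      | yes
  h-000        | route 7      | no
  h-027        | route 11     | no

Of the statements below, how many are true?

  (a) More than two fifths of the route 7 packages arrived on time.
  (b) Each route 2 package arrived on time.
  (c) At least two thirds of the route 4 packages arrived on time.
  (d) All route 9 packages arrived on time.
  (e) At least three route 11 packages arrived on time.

(a) route 7: |A| = 5, |A ∩ B| = 2; needs |A ∩ B| / |A| > 2/5 — false.
(b) route 2: |A| = 7, |A ∩ B| = 6; needs A ⊆ B, i.e. every element of A is in B (|A ∖ B| = 0) — false.
(c) route 4: |A| = 7, |A ∩ B| = 4; needs |A ∩ B| / |A| ≥ 2/3 — false.
(d) route 9: |A| = 8, |A ∩ B| = 7; needs A ⊆ B, i.e. every element of A is in B (|A ∖ B| = 0) — false.
(e) route 11: |A| = 5, |A ∩ B| = 2; needs |A ∩ B| ≥ 3 — false.

0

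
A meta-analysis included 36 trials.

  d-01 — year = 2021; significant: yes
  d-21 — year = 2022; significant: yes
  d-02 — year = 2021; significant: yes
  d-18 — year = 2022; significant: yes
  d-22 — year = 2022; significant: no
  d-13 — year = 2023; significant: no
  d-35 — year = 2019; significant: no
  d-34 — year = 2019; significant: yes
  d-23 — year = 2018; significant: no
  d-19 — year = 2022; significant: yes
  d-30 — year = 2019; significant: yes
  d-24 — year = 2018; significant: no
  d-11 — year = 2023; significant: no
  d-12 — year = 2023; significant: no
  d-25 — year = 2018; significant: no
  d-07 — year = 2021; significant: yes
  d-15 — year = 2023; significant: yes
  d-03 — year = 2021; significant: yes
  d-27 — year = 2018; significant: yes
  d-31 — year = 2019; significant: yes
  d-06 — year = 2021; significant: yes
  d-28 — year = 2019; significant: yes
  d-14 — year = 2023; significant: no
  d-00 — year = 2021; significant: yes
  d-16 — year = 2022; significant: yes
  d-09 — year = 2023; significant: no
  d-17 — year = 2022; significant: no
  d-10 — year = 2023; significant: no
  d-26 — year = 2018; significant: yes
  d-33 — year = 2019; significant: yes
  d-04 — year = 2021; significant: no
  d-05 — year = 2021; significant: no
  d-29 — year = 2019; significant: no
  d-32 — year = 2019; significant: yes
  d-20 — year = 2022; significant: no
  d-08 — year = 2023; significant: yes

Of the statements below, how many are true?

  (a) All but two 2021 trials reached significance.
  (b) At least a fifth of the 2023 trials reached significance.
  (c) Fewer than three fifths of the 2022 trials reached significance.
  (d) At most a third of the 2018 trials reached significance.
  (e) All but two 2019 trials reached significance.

4

(a) 2021: |A| = 8, |A ∩ B| = 6; needs |A ∖ B| = 2 — true.
(b) 2023: |A| = 8, |A ∩ B| = 2; needs |A ∩ B| / |A| ≥ 1/5 — true.
(c) 2022: |A| = 7, |A ∩ B| = 4; needs |A ∩ B| / |A| < 3/5 — true.
(d) 2018: |A| = 5, |A ∩ B| = 2; needs |A ∩ B| / |A| ≤ 1/3 — false.
(e) 2019: |A| = 8, |A ∩ B| = 6; needs |A ∖ B| = 2 — true.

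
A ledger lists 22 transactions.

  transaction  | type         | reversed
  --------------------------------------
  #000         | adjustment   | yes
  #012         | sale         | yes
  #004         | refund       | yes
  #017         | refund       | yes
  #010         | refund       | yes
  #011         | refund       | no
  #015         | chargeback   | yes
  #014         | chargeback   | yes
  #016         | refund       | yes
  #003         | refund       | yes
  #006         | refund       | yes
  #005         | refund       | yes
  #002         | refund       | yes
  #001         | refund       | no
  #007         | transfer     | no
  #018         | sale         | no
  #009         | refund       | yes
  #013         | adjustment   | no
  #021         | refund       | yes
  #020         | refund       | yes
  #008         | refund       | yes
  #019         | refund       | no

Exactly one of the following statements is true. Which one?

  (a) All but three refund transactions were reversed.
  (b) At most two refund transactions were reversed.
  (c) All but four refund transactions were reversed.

|A| = 15, |A ∩ B| = 12, |A ∖ B| = 3.
(a) requires |A ∖ B| = 3: true.
(b) requires |A ∩ B| ≤ 2: false.
(c) requires |A ∖ B| = 4: false.

(a)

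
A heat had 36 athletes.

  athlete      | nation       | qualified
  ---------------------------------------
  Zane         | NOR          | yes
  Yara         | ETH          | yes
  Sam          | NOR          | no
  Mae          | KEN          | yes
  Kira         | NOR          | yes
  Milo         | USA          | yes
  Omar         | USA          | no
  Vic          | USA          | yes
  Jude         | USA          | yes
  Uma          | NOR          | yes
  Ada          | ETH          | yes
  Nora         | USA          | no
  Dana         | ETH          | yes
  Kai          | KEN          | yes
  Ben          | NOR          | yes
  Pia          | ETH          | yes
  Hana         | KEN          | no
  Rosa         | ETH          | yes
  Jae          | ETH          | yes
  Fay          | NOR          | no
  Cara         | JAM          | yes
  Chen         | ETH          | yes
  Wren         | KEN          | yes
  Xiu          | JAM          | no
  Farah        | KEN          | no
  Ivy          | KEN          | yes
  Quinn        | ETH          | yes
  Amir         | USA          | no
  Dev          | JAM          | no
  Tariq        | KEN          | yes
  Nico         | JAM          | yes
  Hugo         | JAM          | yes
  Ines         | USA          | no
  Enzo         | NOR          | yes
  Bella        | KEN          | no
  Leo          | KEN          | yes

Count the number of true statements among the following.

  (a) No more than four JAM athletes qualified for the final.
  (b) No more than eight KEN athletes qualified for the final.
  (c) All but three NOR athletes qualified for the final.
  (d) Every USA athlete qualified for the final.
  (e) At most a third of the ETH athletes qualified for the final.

(a) JAM: |A| = 5, |A ∩ B| = 3; needs |A ∩ B| ≤ 4 — true.
(b) KEN: |A| = 9, |A ∩ B| = 6; needs |A ∩ B| ≤ 8 — true.
(c) NOR: |A| = 7, |A ∩ B| = 5; needs |A ∖ B| = 3 — false.
(d) USA: |A| = 7, |A ∩ B| = 3; needs A ⊆ B, i.e. every element of A is in B (|A ∖ B| = 0) — false.
(e) ETH: |A| = 8, |A ∩ B| = 8; needs |A ∩ B| / |A| ≤ 1/3 — false.

2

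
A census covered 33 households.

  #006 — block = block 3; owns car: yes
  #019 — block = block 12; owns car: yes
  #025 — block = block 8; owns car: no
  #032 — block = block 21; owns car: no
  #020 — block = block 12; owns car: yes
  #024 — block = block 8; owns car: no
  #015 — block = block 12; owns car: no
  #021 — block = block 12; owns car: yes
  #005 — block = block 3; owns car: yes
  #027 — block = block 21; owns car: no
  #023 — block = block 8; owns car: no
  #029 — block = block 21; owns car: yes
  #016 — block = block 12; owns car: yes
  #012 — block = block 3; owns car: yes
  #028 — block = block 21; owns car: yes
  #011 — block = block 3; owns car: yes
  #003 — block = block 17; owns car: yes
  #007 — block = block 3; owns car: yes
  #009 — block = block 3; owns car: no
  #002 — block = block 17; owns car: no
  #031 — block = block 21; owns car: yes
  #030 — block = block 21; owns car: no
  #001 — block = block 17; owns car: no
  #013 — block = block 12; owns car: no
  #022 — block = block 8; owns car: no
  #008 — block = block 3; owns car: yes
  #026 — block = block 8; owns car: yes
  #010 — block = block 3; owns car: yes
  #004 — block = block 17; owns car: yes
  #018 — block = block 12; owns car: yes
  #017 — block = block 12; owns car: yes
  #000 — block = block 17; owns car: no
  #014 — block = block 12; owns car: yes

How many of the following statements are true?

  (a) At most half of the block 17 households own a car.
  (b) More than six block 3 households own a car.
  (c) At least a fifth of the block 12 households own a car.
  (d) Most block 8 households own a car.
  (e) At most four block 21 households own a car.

(a) block 17: |A| = 5, |A ∩ B| = 2; needs |A ∩ B| ≤ |A ∖ B| — true.
(b) block 3: |A| = 8, |A ∩ B| = 7; needs |A ∩ B| > 6 — true.
(c) block 12: |A| = 9, |A ∩ B| = 7; needs |A ∩ B| / |A| ≥ 1/5 — true.
(d) block 8: |A| = 5, |A ∩ B| = 1; needs |A ∩ B| > |A ∖ B| — false.
(e) block 21: |A| = 6, |A ∩ B| = 3; needs |A ∩ B| ≤ 4 — true.

4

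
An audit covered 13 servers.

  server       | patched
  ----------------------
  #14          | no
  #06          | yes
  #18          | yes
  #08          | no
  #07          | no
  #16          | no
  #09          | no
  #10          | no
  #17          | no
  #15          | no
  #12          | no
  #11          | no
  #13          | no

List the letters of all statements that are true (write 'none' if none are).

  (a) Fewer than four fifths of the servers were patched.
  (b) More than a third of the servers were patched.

|A| = 13, |A ∩ B| = 2, |A ∖ B| = 11.
(a) |A ∩ B| / |A| < 4/5: holds.
(b) |A ∩ B| / |A| > 1/3: fails.

(a)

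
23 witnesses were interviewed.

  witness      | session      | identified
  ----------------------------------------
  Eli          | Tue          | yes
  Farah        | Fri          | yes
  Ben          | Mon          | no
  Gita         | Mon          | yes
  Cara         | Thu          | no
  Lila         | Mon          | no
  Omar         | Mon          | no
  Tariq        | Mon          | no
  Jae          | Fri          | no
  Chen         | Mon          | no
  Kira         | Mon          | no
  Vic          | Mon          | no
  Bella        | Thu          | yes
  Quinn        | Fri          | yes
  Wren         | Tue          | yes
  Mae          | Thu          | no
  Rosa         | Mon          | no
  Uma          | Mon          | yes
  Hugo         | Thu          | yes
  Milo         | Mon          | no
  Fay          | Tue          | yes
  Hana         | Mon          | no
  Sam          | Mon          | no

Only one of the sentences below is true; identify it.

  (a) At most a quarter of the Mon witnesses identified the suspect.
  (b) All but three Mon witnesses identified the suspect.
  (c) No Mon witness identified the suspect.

|A| = 13, |A ∩ B| = 2, |A ∖ B| = 11.
(a) requires |A ∩ B| / |A| ≤ 1/4: true.
(b) requires |A ∖ B| = 3: false.
(c) requires A ∩ B = ∅ (|A ∩ B| = 0): false.

(a)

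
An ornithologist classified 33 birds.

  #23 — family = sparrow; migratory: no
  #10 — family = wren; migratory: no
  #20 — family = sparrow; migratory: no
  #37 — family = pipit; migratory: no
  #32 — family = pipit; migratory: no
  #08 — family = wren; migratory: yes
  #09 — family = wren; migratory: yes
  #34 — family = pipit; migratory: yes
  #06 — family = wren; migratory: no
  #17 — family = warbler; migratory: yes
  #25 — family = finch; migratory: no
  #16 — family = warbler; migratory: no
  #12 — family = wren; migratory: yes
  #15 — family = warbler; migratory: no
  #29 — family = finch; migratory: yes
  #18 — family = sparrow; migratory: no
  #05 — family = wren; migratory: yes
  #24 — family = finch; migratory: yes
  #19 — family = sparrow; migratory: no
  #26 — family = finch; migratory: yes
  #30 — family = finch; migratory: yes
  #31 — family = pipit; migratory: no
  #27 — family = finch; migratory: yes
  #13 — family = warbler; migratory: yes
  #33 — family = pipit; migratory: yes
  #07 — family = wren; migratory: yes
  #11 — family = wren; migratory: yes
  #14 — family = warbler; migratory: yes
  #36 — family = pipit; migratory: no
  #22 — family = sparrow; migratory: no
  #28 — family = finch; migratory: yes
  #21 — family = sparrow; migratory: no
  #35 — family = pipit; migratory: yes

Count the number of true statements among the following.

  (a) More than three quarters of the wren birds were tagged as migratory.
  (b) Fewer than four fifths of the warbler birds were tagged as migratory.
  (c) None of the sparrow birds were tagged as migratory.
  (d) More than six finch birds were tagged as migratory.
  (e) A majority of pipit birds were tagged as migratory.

(a) wren: |A| = 8, |A ∩ B| = 6; needs |A ∩ B| / |A| > 3/4 — false.
(b) warbler: |A| = 5, |A ∩ B| = 3; needs |A ∩ B| / |A| < 4/5 — true.
(c) sparrow: |A| = 6, |A ∩ B| = 0; needs A ∩ B = ∅ (|A ∩ B| = 0) — true.
(d) finch: |A| = 7, |A ∩ B| = 6; needs |A ∩ B| > 6 — false.
(e) pipit: |A| = 7, |A ∩ B| = 3; needs |A ∩ B| > |A ∖ B| — false.

2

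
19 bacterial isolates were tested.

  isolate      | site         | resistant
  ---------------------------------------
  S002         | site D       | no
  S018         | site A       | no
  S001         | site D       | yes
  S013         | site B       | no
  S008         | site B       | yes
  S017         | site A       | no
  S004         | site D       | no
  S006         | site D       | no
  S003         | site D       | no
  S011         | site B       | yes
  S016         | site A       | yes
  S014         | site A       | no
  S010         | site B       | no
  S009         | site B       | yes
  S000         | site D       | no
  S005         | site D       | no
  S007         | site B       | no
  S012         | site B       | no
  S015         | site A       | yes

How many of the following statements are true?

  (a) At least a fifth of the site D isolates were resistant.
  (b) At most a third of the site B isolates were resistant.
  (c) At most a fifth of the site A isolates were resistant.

0

(a) site D: |A| = 7, |A ∩ B| = 1; needs |A ∩ B| / |A| ≥ 1/5 — false.
(b) site B: |A| = 7, |A ∩ B| = 3; needs |A ∩ B| / |A| ≤ 1/3 — false.
(c) site A: |A| = 5, |A ∩ B| = 2; needs |A ∩ B| / |A| ≤ 1/5 — false.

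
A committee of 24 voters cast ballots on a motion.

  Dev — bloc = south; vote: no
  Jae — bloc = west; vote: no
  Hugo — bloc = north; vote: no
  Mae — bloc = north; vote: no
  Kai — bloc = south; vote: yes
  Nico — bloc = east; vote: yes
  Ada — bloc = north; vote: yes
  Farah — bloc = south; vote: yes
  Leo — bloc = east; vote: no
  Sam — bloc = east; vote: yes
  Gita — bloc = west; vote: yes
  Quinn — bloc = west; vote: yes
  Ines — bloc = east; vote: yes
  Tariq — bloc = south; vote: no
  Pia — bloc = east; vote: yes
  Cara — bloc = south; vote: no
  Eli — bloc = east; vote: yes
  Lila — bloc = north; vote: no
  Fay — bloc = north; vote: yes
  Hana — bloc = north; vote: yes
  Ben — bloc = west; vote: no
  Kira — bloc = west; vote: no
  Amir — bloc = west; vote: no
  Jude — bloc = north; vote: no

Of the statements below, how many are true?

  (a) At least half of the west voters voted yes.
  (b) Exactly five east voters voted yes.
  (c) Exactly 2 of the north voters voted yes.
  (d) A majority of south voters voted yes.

1

(a) west: |A| = 6, |A ∩ B| = 2; needs |A ∩ B| ≥ |A ∖ B| — false.
(b) east: |A| = 6, |A ∩ B| = 5; needs |A ∩ B| = 5 — true.
(c) north: |A| = 7, |A ∩ B| = 3; needs |A ∩ B| = 2 — false.
(d) south: |A| = 5, |A ∩ B| = 2; needs |A ∩ B| > |A ∖ B| — false.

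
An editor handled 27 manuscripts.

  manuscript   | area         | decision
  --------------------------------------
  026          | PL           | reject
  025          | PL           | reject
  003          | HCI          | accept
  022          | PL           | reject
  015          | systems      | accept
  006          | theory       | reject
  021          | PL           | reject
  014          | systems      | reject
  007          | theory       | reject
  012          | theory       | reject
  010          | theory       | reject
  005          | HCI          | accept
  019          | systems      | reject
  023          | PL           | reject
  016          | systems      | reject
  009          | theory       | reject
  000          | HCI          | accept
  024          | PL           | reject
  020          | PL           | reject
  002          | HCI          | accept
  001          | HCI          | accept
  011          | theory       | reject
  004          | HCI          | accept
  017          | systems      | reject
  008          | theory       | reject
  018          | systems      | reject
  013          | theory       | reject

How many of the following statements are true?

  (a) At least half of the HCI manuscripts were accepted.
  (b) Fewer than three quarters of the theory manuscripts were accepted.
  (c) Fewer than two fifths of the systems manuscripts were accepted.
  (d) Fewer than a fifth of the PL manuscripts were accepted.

4

(a) HCI: |A| = 6, |A ∩ B| = 6; needs |A ∩ B| ≥ |A ∖ B| — true.
(b) theory: |A| = 8, |A ∩ B| = 0; needs |A ∩ B| / |A| < 3/4 — true.
(c) systems: |A| = 6, |A ∩ B| = 1; needs |A ∩ B| / |A| < 2/5 — true.
(d) PL: |A| = 7, |A ∩ B| = 0; needs |A ∩ B| / |A| < 1/5 — true.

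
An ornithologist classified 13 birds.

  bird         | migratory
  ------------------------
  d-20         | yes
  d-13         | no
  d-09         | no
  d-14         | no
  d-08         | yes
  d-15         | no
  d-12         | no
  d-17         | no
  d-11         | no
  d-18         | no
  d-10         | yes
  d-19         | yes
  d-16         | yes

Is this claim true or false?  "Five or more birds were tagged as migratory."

'Five or more birds were tagged as migratory' holds iff |A ∩ B| ≥ 5.
A (the restrictor) = {d-20, d-13, d-09, d-14, d-08, d-15, d-12, d-17, d-11, d-18, d-10, d-19, d-16}, |A| = 13.
A ∩ B = {d-20, d-08, d-10, d-19, d-16}, so |A ∩ B| = 5.
|A ∩ B| = 5, so the statement is true.

True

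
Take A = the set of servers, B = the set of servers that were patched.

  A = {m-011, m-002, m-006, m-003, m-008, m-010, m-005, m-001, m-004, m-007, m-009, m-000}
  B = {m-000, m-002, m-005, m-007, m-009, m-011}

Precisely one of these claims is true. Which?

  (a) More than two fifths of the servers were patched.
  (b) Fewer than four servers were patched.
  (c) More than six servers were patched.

|A| = 12, |A ∩ B| = 6, |A ∖ B| = 6.
(a) requires |A ∩ B| / |A| > 2/5: true.
(b) requires |A ∩ B| < 4: false.
(c) requires |A ∩ B| > 6: false.

(a)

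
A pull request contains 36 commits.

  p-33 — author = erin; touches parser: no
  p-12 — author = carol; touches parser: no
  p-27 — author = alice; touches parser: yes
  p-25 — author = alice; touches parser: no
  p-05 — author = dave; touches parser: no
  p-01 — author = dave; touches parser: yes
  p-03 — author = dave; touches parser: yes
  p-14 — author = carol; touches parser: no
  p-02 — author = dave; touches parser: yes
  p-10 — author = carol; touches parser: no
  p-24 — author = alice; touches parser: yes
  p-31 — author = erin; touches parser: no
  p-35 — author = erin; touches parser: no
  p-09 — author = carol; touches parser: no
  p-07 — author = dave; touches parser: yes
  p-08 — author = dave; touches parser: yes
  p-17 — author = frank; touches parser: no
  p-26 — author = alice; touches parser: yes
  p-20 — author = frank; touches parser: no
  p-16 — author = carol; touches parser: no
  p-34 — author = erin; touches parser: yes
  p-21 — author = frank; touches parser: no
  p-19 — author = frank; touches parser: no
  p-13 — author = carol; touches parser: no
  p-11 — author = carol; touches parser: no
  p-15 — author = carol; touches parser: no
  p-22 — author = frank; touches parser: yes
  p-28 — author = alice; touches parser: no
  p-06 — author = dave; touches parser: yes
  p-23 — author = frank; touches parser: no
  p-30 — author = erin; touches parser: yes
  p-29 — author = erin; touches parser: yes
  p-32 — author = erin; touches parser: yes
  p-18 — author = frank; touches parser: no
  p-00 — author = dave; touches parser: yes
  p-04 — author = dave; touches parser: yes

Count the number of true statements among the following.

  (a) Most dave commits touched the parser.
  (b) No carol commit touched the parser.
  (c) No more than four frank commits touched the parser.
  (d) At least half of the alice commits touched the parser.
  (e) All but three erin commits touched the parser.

(a) dave: |A| = 9, |A ∩ B| = 8; needs |A ∩ B| > |A ∖ B| — true.
(b) carol: |A| = 8, |A ∩ B| = 0; needs A ∩ B = ∅ (|A ∩ B| = 0) — true.
(c) frank: |A| = 7, |A ∩ B| = 1; needs |A ∩ B| ≤ 4 — true.
(d) alice: |A| = 5, |A ∩ B| = 3; needs |A ∩ B| ≥ |A ∖ B| — true.
(e) erin: |A| = 7, |A ∩ B| = 4; needs |A ∖ B| = 3 — true.

5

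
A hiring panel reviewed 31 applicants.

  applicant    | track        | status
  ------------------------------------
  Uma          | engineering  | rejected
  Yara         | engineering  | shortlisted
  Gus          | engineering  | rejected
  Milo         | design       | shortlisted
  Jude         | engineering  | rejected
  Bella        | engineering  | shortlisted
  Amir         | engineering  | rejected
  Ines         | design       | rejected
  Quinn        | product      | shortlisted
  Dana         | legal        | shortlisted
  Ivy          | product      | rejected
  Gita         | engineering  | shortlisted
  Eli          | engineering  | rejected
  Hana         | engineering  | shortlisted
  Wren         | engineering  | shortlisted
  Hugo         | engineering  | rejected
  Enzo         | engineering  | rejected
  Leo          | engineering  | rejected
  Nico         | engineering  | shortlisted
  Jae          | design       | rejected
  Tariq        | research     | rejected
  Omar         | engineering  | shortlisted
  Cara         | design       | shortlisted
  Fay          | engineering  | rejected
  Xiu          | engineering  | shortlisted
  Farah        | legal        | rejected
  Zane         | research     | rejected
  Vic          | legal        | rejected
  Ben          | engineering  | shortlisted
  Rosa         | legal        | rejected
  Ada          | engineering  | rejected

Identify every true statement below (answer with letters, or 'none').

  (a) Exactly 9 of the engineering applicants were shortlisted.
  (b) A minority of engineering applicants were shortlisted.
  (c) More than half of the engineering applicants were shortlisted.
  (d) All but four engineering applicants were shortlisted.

|A| = 19, |A ∩ B| = 9, |A ∖ B| = 10.
(a) |A ∩ B| = 9: holds.
(b) |A ∩ B| < |A ∖ B|: holds.
(c) |A ∩ B| > |A ∖ B|: fails.
(d) |A ∖ B| = 4: fails.

(a), (b)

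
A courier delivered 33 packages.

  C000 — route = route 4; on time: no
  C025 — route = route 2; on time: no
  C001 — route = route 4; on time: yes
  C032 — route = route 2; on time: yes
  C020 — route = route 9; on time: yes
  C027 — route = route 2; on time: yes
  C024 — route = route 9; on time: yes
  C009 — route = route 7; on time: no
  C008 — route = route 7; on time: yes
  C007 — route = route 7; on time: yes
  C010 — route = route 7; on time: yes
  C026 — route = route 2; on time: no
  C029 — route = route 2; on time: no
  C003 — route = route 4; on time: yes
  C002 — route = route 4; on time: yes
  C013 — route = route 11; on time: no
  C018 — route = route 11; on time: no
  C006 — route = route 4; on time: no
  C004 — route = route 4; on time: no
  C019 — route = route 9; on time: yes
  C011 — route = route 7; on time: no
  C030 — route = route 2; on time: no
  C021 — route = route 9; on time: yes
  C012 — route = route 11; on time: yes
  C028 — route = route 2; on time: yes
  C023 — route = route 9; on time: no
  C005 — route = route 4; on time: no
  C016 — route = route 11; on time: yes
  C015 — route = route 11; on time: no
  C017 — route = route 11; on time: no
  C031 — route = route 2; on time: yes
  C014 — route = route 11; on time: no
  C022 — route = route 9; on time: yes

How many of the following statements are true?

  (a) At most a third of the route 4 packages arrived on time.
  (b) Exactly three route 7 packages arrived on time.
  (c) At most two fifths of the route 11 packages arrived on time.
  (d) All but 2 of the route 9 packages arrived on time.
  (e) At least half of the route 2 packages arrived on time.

(a) route 4: |A| = 7, |A ∩ B| = 3; needs |A ∩ B| / |A| ≤ 1/3 — false.
(b) route 7: |A| = 5, |A ∩ B| = 3; needs |A ∩ B| = 3 — true.
(c) route 11: |A| = 7, |A ∩ B| = 2; needs |A ∩ B| / |A| ≤ 2/5 — true.
(d) route 9: |A| = 6, |A ∩ B| = 5; needs |A ∖ B| = 2 — false.
(e) route 2: |A| = 8, |A ∩ B| = 4; needs |A ∩ B| ≥ |A ∖ B| — true.

3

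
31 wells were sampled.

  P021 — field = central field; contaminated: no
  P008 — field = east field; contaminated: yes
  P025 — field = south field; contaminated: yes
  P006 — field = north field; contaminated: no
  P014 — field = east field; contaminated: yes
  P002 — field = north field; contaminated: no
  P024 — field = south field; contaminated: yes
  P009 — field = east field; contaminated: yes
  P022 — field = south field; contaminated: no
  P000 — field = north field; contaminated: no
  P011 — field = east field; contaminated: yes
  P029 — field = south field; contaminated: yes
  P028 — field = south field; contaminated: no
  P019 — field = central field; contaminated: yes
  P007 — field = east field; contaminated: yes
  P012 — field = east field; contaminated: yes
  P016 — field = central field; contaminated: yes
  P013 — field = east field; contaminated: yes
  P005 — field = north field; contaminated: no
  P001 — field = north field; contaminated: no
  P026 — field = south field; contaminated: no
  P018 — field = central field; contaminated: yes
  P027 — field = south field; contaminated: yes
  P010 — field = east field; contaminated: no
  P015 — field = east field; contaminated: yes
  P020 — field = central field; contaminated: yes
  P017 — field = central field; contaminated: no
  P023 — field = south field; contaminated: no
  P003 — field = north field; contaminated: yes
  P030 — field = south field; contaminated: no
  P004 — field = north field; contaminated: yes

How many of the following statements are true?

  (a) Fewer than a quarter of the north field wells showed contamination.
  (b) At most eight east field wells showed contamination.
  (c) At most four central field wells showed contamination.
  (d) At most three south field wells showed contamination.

(a) north field: |A| = 7, |A ∩ B| = 2; needs |A ∩ B| / |A| < 1/4 — false.
(b) east field: |A| = 9, |A ∩ B| = 8; needs |A ∩ B| ≤ 8 — true.
(c) central field: |A| = 6, |A ∩ B| = 4; needs |A ∩ B| ≤ 4 — true.
(d) south field: |A| = 9, |A ∩ B| = 4; needs |A ∩ B| ≤ 3 — false.

2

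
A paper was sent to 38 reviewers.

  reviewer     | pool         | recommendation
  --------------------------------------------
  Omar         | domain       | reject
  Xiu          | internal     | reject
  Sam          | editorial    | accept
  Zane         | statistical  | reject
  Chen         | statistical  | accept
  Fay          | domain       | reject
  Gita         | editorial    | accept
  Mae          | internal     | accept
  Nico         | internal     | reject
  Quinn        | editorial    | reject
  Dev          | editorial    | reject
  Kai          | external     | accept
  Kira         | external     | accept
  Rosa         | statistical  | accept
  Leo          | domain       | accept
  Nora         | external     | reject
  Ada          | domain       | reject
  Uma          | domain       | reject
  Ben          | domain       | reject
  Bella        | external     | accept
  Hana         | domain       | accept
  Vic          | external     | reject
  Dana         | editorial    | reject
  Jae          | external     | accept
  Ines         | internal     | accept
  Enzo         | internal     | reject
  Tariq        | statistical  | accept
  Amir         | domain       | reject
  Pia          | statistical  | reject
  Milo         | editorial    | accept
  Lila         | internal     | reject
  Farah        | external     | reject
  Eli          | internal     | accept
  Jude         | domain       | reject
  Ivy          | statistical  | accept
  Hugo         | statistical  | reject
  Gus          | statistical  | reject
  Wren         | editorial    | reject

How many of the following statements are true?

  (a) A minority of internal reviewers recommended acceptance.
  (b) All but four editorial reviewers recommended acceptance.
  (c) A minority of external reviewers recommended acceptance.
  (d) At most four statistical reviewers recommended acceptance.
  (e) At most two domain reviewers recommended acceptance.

(a) internal: |A| = 7, |A ∩ B| = 3; needs |A ∩ B| < |A ∖ B| — true.
(b) editorial: |A| = 7, |A ∩ B| = 3; needs |A ∖ B| = 4 — true.
(c) external: |A| = 7, |A ∩ B| = 4; needs |A ∩ B| < |A ∖ B| — false.
(d) statistical: |A| = 8, |A ∩ B| = 4; needs |A ∩ B| ≤ 4 — true.
(e) domain: |A| = 9, |A ∩ B| = 2; needs |A ∩ B| ≤ 2 — true.

4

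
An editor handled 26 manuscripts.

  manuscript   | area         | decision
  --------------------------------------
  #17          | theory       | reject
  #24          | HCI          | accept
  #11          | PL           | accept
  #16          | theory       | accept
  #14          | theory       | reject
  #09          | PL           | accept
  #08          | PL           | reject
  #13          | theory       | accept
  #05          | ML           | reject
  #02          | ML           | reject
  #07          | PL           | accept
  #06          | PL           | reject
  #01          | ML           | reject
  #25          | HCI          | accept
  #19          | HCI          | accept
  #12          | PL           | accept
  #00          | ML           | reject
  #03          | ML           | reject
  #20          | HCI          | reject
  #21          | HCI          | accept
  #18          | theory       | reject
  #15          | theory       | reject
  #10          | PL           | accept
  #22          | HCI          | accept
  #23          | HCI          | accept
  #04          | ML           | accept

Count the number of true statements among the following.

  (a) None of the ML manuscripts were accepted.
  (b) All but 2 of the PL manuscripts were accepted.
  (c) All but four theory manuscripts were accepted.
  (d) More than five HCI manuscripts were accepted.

(a) ML: |A| = 6, |A ∩ B| = 1; needs A ∩ B = ∅ (|A ∩ B| = 0) — false.
(b) PL: |A| = 7, |A ∩ B| = 5; needs |A ∖ B| = 2 — true.
(c) theory: |A| = 6, |A ∩ B| = 2; needs |A ∖ B| = 4 — true.
(d) HCI: |A| = 7, |A ∩ B| = 6; needs |A ∩ B| > 5 — true.

3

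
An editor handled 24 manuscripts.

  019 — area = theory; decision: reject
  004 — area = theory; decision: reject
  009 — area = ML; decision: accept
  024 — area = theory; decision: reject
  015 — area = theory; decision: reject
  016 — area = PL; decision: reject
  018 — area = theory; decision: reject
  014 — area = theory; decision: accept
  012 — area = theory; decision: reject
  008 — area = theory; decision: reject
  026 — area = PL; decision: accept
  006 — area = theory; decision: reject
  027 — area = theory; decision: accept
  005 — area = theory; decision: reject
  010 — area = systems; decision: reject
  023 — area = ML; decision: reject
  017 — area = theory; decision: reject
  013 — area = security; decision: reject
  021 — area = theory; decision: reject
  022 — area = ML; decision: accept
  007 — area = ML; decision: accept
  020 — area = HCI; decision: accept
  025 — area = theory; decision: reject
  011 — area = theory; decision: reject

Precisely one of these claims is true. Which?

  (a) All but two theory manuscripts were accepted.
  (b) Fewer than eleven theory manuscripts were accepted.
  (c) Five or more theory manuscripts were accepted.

(b)

|A| = 15, |A ∩ B| = 2, |A ∖ B| = 13.
(a) requires |A ∖ B| = 2: false.
(b) requires |A ∩ B| < 11: true.
(c) requires |A ∩ B| ≥ 5: false.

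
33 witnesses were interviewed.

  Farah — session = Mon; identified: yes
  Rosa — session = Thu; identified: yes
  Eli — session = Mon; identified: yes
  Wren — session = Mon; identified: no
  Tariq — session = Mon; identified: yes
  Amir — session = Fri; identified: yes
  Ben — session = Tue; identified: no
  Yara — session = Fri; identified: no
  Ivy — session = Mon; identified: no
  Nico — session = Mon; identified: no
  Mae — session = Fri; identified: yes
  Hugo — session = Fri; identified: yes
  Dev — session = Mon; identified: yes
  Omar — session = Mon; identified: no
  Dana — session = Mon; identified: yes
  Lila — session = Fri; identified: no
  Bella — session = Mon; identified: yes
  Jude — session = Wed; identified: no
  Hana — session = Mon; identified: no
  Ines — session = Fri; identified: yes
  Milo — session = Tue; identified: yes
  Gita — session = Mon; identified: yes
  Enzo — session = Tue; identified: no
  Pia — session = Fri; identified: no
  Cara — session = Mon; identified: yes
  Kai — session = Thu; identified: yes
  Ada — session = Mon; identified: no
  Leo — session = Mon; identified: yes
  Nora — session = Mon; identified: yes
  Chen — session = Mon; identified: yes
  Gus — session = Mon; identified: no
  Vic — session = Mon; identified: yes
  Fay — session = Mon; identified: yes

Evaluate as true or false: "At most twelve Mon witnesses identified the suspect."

The determiner here denotes the relation: |A ∩ B| ≤ 12.
|A| = 20, |A ∩ B| = 13, |A ∖ B| = 7.
|A ∩ B| = 13, so the statement is false.

False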